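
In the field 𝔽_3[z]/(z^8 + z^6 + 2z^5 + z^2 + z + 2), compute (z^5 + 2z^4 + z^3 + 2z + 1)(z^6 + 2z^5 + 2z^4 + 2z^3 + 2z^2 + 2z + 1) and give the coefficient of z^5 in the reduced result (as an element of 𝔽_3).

2

Multiply in 𝔽_3[z]: (z^5 + 2z^4 + z^3 + 2z + 1)·(z^6 + 2z^5 + 2z^4 + 2z^3 + 2z^2 + 2z + 1) = z^11 + z^10 + z^9 + 2z^8 + z^7 + z^6 + z^5 + z^4 + z^3 + z + 1.
Reduce using z^8 ≡ 2z^6 + z^5 + 2z^2 + 2z + 1 (mod z^8 + z^6 + 2z^5 + z^2 + z + 2).
Reduced: 2z^7 + 2z^6 + 2z^5 + 2z^4 + z^3 + 2z^2 + 2z.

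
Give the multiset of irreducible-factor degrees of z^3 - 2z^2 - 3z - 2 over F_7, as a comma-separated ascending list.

3

Write h(z) = z^3 - 2z^2 - 3z - 2.
Complete factorization: h(z) = (z^3 - 2z^2 - 3z - 2).
Factor degrees with multiplicity: 3 = 3.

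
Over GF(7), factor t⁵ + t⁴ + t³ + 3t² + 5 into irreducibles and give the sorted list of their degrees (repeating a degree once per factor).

1, 1, 3

Write g(t) = t⁵ + t⁴ + t³ + 3t² + 5.
Linear factors from roots: (t + 2), (t + 1).
Complete factorization: g(t) = (t + 1)·(t + 2)·(t³ + 5t² + 5t + 6).
Factor degrees with multiplicity: 1 + 1 + 3 = 5.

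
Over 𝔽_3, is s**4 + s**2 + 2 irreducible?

Write m(s) = s**4 + s**2 + 2.
Check for roots in 𝔽_3: m(0) = 2; m(1) = 1; m(2) = 1.
No roots, so no linear factors.
Monic irreducibles of degree 2 over GF(3): s**2 + 1, s**2 + s + 2, s**2 + 2s + 2.
None of them divide m (all give nonzero remainder).
No irreducible factor of degree ≤ 2 exists, so m is irreducible over GF(3).

Yes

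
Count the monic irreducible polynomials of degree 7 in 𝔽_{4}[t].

The number of monic irreducibles of degree 7 over GF(4) is (1/7)·Σ_{d∣7} μ(7/d) 4^d.
Divisors of 7: 1, 7; μ(7/d) for each: -1, 1.
Σ = − 4^1 + 4^7 = 16380.
N = 16380/7 = 2340.

2340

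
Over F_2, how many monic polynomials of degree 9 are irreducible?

56

Gauss's count: N_{2}(9) = (1/9) Σ_{d|9} μ(9/d)·2^d.
Divisors of 9: 1, 3, 9; μ(9/d) for each: 0, -1, 1.
Σ = − 2^3 + 2^9 = 504.
N = 504/9 = 56.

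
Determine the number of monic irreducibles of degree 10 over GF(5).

976248

The number of monic irreducibles of degree 10 over GF(5) is (1/10)·Σ_{d∣10} μ(10/d) 5^d.
Divisors of 10: 1, 2, 5, 10; μ(10/d) for each: 1, -1, -1, 1.
Σ = 5^1 − 5^2 − 5^5 + 5^10 = 9762480.
N = 9762480/10 = 976248.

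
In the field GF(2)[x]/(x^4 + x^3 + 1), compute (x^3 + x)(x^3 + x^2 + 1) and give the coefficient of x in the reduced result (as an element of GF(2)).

Multiply in GF(2)[x]: (x^3 + x)·(x^3 + x^2 + 1) = x^6 + x^5 + x^4 + x.
Reduce using x^4 ≡ x^3 + 1 (mod x^4 + x^3 + 1).
Reduced: x^3 + x^2 + x + 1.

1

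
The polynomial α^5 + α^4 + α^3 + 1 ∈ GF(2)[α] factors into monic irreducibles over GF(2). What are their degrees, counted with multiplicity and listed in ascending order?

1, 1, 3

Write f(α) = α^5 + α^4 + α^3 + 1.
Roots in GF(2): f(0) = 1; f(1) = 0 → root.
Linear factors from roots: (α + 1).
Complete factorization: f(α) = (α + 1)^2·(α^3 + α^2 + 1).
Factor degrees with multiplicity: 1 + 1 + 3 = 5.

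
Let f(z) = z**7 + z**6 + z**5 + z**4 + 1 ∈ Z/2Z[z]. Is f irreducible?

Yes

Check for roots in Z/2Z: f(0) = 1; f(1) = 1.
No roots, so no linear factors.
Monic irreducibles of degree 2 over GF(2): z**2 + z + 1.
None of them divide f (all give nonzero remainder).
Monic irreducibles of degree 3 over GF(2): z**3 + z + 1, z**3 + z**2 + 1.
None of them divide f (all give nonzero remainder).
No irreducible factor of degree ≤ 3 exists, so f is irreducible over GF(2).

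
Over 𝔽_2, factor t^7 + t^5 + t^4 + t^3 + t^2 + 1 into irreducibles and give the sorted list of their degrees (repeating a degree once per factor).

Write h(t) = t^7 + t^5 + t^4 + t^3 + t^2 + 1.
Roots in 𝔽_2: h(0) = 1; h(1) = 0 → root.
Linear factors from roots: (t + 1).
Complete factorization: h(t) = (t + 1)·(t^2 + t + 1)^3.
Factor degrees with multiplicity: 1 + 2 + 2 + 2 = 7.

1, 2, 2, 2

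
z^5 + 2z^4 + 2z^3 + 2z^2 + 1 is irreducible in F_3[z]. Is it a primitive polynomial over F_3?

Write f(z) = z^5 + 2z^4 + 2z^3 + 2z^2 + 1.
|GF(3^5)^×| = 3^5 − 1 = 242. Prime factorization: 242 = 2·11^2.
f is primitive ⇔ z has order 242 in GF(3)[z]/(f), i.e. z^(242/q) ≠ 1 for each prime q | 242.
z^(121) mod f = 2.
z^(22) mod f = 1
Since z^(22) = 1, the order of z divides 22 < 242; not primitive.

No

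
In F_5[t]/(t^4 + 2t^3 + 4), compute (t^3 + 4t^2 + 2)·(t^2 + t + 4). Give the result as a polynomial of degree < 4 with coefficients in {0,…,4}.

2t^3 + 3t^2 + 3t + 1

Multiply in F_5[t]: (t^3 + 4t^2 + 2)·(t^2 + t + 4) = t^5 + 3t^3 + 3t^2 + 2t + 3.
Reduce using t^4 ≡ 3t^3 + 1 (mod t^4 + 2t^3 + 4).
Reduced: 2t^3 + 3t^2 + 3t + 1.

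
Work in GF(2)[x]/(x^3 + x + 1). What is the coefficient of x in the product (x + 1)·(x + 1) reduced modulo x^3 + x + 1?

Multiply in GF(2)[x]: (x + 1)·(x + 1) = x^2 + 1.
Reduced: x^2 + 1.

0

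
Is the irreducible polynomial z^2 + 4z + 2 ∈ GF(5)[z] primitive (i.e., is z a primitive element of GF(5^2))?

Write f(z) = z^2 + 4z + 2.
|GF(5^2)^×| = 5^2 − 1 = 24. Prime factorization: 24 = 2^3·3.
f is primitive ⇔ z has order 24 in GF(5)[z]/(f), i.e. z^(24/q) ≠ 1 for each prime q | 24.
z^(12) mod f = 4.
z^(8) mod f = 2z + 1.
None equal 1, so z has full order 24; f is primitive.

Yes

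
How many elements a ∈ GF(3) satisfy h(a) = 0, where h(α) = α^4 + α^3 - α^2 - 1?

1

Evaluate at each of the 3 elements of GF(3):
h(0) = 2; h(1) = 0 → root; h(2) = 1.
Roots: {1}.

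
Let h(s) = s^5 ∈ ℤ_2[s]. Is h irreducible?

Check for roots in ℤ_2: h(0) = 0 → root; h(1) = 1.
h(0) = 0, so (s) divides h(s); h is reducible.

No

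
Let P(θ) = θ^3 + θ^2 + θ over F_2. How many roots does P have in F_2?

1

Evaluate at each of the 2 elements of F_2:
P(0) = 0 → root; P(1) = 1.
Roots: {0}.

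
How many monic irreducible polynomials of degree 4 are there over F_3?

18

The number of monic irreducibles of degree 4 over GF(3) is (1/4)·Σ_{d∣4} μ(4/d) 3^d.
Divisors of 4: 1, 2, 4; μ(4/d) for each: 0, -1, 1.
Σ = − 3^2 + 3^4 = 72.
N = 72/4 = 18.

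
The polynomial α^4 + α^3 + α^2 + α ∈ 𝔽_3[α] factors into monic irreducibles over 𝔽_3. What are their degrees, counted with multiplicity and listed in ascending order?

Write h(α) = α^4 + α^3 + α^2 + α.
Roots in 𝔽_3: h(0) = 0 → root; h(1) = 1; h(2) = 0 → root.
Linear factors from roots: (α), (α + 1).
Complete factorization: h(α) = (α)·(α + 1)·(α^2 + 1).
Factor degrees with multiplicity: 1 + 1 + 2 = 4.

1, 1, 2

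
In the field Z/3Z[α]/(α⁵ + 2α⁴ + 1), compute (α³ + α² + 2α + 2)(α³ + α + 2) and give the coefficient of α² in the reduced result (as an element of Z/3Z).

Multiply in Z/3Z[α]: (α³ + α² + 2α + 2)·(α³ + α + 2) = α⁶ + α⁵ + 2α³ + α² + 1.
Reduce using α⁵ ≡ α⁴ + 2 (mod α⁵ + 2α⁴ + 1).
Reduced: 2α⁴ + 2α³ + α² + 2α + 2.

1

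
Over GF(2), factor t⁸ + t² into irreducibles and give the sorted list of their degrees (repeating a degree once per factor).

1, 1, 1, 1, 2, 2

Write f(t) = t⁸ + t².
Roots in GF(2): f(0) = 0 → root; f(1) = 0 → root.
Linear factors from roots: (t), (t + 1).
Complete factorization: f(t) = (t)^2·(t + 1)^2·(t² + t + 1)^2.
Factor degrees with multiplicity: 1 + 1 + 1 + 1 + 2 + 2 = 8.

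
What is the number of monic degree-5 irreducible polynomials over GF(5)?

624

The number of monic irreducibles of degree 5 over GF(5) is (1/5)·Σ_{d∣5} μ(5/d) 5^d.
Divisors of 5: 1, 5; μ(5/d) for each: -1, 1.
Σ = − 5^1 + 5^5 = 3120.
N = 3120/5 = 624.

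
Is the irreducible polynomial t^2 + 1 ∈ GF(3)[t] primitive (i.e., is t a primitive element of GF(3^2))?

No

Write f(t) = t^2 + 1.
|GF(3^2)^×| = 3^2 − 1 = 8. Prime factorization: 8 = 2^3.
f is primitive ⇔ t has order 8 in GF(3)[t]/(f), i.e. t^(8/q) ≠ 1 for each prime q | 8.
t^(4) mod f = 1
Since t^(4) = 1, the order of t divides 4 < 8; not primitive.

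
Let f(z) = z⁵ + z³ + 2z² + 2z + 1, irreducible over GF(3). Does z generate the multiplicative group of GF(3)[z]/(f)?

|GF(3^5)^×| = 3^5 − 1 = 242. Prime factorization: 242 = 2·11^2.
f is primitive ⇔ z has order 242 in GF(3)[z]/(f), i.e. z^(242/q) ≠ 1 for each prime q | 242.
z^(121) mod f = 2.
z^(22) mod f = z + 1.
None equal 1, so z has full order 242; f is primitive.

Yes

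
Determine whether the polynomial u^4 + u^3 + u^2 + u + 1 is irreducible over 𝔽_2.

Write h(u) = u^4 + u^3 + u^2 + u + 1.
Check for roots in 𝔽_2: h(0) = 1; h(1) = 1.
No roots, so no linear factors.
Monic irreducibles of degree 2 over GF(2): u^2 + u + 1.
None of them divide h (all give nonzero remainder).
No irreducible factor of degree ≤ 2 exists, so h is irreducible over GF(2).

Yes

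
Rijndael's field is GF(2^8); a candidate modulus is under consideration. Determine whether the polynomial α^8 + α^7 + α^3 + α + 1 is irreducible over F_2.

Yes

Write h(α) = α^8 + α^7 + α^3 + α + 1.
Check for roots in F_2: h(0) = 1; h(1) = 1.
No roots, so no linear factors.
Monic irreducibles of degree 2 over GF(2): α^2 + α + 1.
None of them divide h (all give nonzero remainder).
Monic irreducibles of degree 3 over GF(2): α^3 + α + 1, α^3 + α^2 + 1.
None of them divide h (all give nonzero remainder).
Monic irreducibles of degree 4 over GF(2): α^4 + α + 1, α^4 + α^3 + 1, α^4 + α^3 + α^2 + α + 1.
None of them divide h (all give nonzero remainder).
No irreducible factor of degree ≤ 4 exists, so h is irreducible over GF(2).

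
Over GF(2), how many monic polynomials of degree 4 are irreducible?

x^(2^4) − x is the product of all monic irreducibles of degree dividing 4; Möbius inversion gives N = (1/4) Σ μ(4/d)·2^d.
Divisors of 4: 1, 2, 4; μ(4/d) for each: 0, -1, 1.
Σ = − 2^2 + 2^4 = 12.
N = 12/4 = 3.

3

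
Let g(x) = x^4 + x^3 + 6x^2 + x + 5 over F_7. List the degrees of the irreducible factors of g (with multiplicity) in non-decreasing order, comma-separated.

1, 1, 2

Linear factors from roots: (x + 6), (x + 2).
Complete factorization: g(x) = (x + 2)·(x + 6)·(x^2 + 1).
Factor degrees with multiplicity: 1 + 1 + 2 = 4.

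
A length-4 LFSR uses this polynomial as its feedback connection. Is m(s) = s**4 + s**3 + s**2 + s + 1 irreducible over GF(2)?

Yes

Check for roots in GF(2): m(0) = 1; m(1) = 1.
No roots, so no linear factors.
Monic irreducibles of degree 2 over GF(2): s**2 + s + 1.
None of them divide m (all give nonzero remainder).
No irreducible factor of degree ≤ 2 exists, so m is irreducible over GF(2).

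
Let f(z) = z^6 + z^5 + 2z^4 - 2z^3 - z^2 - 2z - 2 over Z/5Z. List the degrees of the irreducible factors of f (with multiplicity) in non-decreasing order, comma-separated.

6

Roots in Z/5Z: f(0) = 3; f(1) = 2; f(2) = 2; f(3) = 3; f(4) = 3.
Complete factorization: f(z) = (z^6 + z^5 + 2z^4 - 2z^3 - z^2 - 2z - 2).
Factor degrees with multiplicity: 6 = 6.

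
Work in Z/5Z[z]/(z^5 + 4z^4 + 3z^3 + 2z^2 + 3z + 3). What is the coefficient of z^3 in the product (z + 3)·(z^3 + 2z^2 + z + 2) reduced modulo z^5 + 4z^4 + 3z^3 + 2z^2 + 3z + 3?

Multiply in Z/5Z[z]: (z + 3)·(z^3 + 2z^2 + z + 2) = z^4 + 2z^2 + 1.
Reduced: z^4 + 2z^2 + 1.

0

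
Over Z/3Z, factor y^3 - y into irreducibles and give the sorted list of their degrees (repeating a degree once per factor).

Write f(y) = y^3 - y.
Roots in Z/3Z: f(0) = 0 → root; f(1) = 0 → root; f(2) = 0 → root.
Linear factors from roots: (y), (y - 1), (y + 1).
Complete factorization: f(y) = (y)·(y + 1)·(y - 1).
Factor degrees with multiplicity: 1 + 1 + 1 = 3.

1, 1, 1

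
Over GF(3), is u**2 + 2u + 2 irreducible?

Write h(u) = u**2 + 2u + 2.
Check for roots in GF(3): h(0) = 2; h(1) = 2; h(2) = 1.
No roots. A degree-2 polynomial over a field with no linear factor is irreducible.

Yes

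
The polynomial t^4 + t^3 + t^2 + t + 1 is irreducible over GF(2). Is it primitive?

Write f(t) = t^4 + t^3 + t^2 + t + 1.
|GF(2^4)^×| = 2^4 − 1 = 15. Prime factorization: 15 = 3·5.
f is primitive ⇔ t has order 15 in GF(2)[t]/(f), i.e. t^(15/q) ≠ 1 for each prime q | 15.
t^(5) mod f = 1
t^(3) mod f = t^3.
Since t^(5) = 1, the order of t divides 5 < 15; not primitive.

No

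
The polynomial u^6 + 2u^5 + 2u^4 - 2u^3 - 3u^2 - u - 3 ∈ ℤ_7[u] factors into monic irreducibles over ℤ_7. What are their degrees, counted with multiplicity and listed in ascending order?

1, 2, 3

Write h(u) = u^6 + 2u^5 + 2u^4 - 2u^3 - 3u^2 - u - 3.
Linear factors from roots: (u + 2).
Complete factorization: h(u) = (u + 2)·(u^2 + 3u + 1)·(u^3 - 3u^2 + 3u + 2).
Factor degrees with multiplicity: 1 + 2 + 3 = 6.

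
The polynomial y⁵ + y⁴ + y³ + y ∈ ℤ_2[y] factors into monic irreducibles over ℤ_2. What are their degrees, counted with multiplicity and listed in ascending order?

1, 1, 3

Write h(y) = y⁵ + y⁴ + y³ + y.
Roots in ℤ_2: h(0) = 0 → root; h(1) = 0 → root.
Linear factors from roots: (y), (y + 1).
Complete factorization: h(y) = (y)·(y + 1)·(y³ + y + 1).
Factor degrees with multiplicity: 1 + 1 + 3 = 5.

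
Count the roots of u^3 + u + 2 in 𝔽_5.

Write h(u) = u^3 + u + 2.
Evaluate at each of the 5 elements of 𝔽_5:
h(0) = 2; h(1) = 4; h(2) = 2; h(3) = 2; h(4) = 0 → root.
Roots: {4}.

1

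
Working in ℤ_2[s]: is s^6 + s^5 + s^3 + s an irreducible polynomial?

No

Write P(s) = s^6 + s^5 + s^3 + s.
Check for roots in ℤ_2: P(0) = 0 → root; P(1) = 0 → root.
P(0) = 0, so (s) divides P(s); P is reducible.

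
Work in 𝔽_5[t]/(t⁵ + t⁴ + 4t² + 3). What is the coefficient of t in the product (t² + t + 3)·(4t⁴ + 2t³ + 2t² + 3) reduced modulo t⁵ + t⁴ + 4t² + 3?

Multiply in 𝔽_5[t]: (t² + t + 3)·(4t⁴ + 2t³ + 2t² + 3) = 4t⁶ + t⁵ + t⁴ + 3t³ + 4t² + 3t + 4.
Reduce using t⁵ ≡ 4t⁴ + t² + 2 (mod t⁵ + t⁴ + 4t² + 3).
Reduced: 4t⁴ + 2t³ + t² + t + 3.

1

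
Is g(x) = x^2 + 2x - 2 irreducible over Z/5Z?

Check for roots in Z/5Z: g(0) = 3; g(1) = 1; g(2) = 1; g(3) = 3; g(4) = 2.
No roots. A degree-2 polynomial over a field with no linear factor is irreducible.

Yes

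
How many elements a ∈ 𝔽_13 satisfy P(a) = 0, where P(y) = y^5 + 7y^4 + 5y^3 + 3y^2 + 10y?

5

Evaluate at each of the 13 elements of 𝔽_13:
P(0) = 0 → root; P(1) = 0 → root; P(2) = 8; P(3) = 1; P(4) = 0 → root; P(5) = 8; P(6) = 0 → root; P(7) = 4; P(8) = 0 → root; P(9) = 1; P(10) = 4; P(11) = 6; P(12) = 7.
Roots: {0, 1, 4, 6, 8}.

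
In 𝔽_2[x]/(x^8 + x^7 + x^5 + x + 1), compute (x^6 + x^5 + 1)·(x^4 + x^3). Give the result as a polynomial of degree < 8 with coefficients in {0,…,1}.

Multiply in 𝔽_2[x]: (x^6 + x^5 + 1)·(x^4 + x^3) = x^10 + x^8 + x^4 + x^3.
Reduce using x^8 ≡ x^7 + x^5 + x + 1 (mod x^8 + x^7 + x^5 + x + 1).
Reduced: x^7 + x^6 + x^4 + x.

x^7 + x^6 + x^4 + x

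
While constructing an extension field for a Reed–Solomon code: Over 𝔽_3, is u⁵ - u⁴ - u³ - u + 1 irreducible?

Yes

Write f(u) = u⁵ - u⁴ - u³ - u + 1.
Check for roots in 𝔽_3: f(0) = 1; f(1) = 2; f(2) = 1.
No roots, so no linear factors.
Monic irreducibles of degree 2 over GF(3): u² + 1, u² + u - 1, u² - u - 1.
None of them divide f (all give nonzero remainder).
No irreducible factor of degree ≤ 2 exists, so f is irreducible over GF(3).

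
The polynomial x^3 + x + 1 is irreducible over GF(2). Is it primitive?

Write f(x) = x^3 + x + 1.
|GF(2^3)^×| = 2^3 − 1 = 7. Prime factorization: 7 = 7.
f is primitive ⇔ x has order 7 in GF(2)[x]/(f), i.e. x^(7/q) ≠ 1 for each prime q | 7.
x^(1) mod f = x.
None equal 1, so x has full order 7; f is primitive.

Yes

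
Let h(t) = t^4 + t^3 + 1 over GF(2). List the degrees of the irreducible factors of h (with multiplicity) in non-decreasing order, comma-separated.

4

Roots in GF(2): h(0) = 1; h(1) = 1.
Complete factorization: h(t) = (t^4 + t^3 + 1).
Factor degrees with multiplicity: 4 = 4.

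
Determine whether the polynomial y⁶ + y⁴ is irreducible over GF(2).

Write m(y) = y⁶ + y⁴.
Check for roots in GF(2): m(0) = 0 → root; m(1) = 0 → root.
m(0) = 0, so (y) divides m(y); m is reducible.

No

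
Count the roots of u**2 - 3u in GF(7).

Write h(u) = u**2 - 3u.
Evaluate at each of the 7 elements of GF(7):
h(0) = 0 → root; h(1) = 5; h(2) = 5; h(3) = 0 → root; h(4) = 4; h(5) = 3; h(6) = 4.
Roots: {0, 3}.

2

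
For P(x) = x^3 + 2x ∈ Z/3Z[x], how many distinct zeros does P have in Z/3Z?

3

Evaluate at each of the 3 elements of Z/3Z:
P(0) = 0 → root; P(1) = 0 → root; P(2) = 0 → root.
Roots: {0, 1, 2}.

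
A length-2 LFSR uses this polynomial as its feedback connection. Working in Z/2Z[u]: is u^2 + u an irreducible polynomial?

No

Write h(u) = u^2 + u.
Check for roots in Z/2Z: h(0) = 0 → root; h(1) = 0 → root.
h(0) = 0, so (u) divides h(u); h is reducible.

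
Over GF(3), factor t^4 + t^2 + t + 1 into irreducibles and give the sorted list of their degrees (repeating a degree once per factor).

4

Write h(t) = t^4 + t^2 + t + 1.
Roots in GF(3): h(0) = 1; h(1) = 1; h(2) = 2.
Complete factorization: h(t) = (t^4 + t^2 + t + 1).
Factor degrees with multiplicity: 4 = 4.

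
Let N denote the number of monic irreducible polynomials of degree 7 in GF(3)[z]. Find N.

Gauss's count: N_{3}(7) = (1/7) Σ_{d|7} μ(7/d)·3^d.
Divisors of 7: 1, 7; μ(7/d) for each: -1, 1.
Σ = − 3^1 + 3^7 = 2184.
N = 2184/7 = 312.

312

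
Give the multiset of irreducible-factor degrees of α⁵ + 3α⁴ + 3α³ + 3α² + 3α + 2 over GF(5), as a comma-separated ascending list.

1, 1, 1, 1, 1

Write h(α) = α⁵ + 3α⁴ + 3α³ + 3α² + 3α + 2.
Roots in GF(5): h(0) = 2; h(1) = 0 → root; h(2) = 4; h(3) = 0 → root; h(4) = 1.
Linear factors from roots: (α + 4), (α + 2).
Complete factorization: h(α) = (α + 2)·(α + 4)^4.
Factor degrees with multiplicity: 1 + 1 + 1 + 1 + 1 = 5.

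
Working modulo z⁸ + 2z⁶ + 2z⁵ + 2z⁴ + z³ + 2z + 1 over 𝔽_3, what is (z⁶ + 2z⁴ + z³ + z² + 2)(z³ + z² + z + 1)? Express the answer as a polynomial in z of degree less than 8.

Multiply in 𝔽_3[z]: (z⁶ + 2z⁴ + z³ + z² + 2)·(z³ + z² + z + 1) = z⁹ + z⁸ + z⁶ + z⁵ + z⁴ + z³ + 2z + 2.
Reduce using z⁸ ≡ z⁶ + z⁵ + z⁴ + 2z³ + z + 2 (mod z⁸ + 2z⁶ + 2z⁵ + 2z⁴ + z³ + 2z + 1).
Reduced: z⁷ + z⁴ + z² + 2z + 1.

z^7 + z^4 + z^2 + 2z + 1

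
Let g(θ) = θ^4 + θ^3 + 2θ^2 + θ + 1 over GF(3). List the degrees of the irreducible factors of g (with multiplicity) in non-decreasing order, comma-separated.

1, 1, 2

Roots in GF(3): g(0) = 1; g(1) = 0 → root; g(2) = 2.
Linear factors from roots: (θ + 2).
Complete factorization: g(θ) = (θ + 2)^2·(θ^2 + 1).
Factor degrees with multiplicity: 1 + 1 + 2 = 4.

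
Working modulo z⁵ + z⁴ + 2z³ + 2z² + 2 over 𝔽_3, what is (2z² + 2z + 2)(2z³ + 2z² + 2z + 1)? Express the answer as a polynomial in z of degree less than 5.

Multiply in 𝔽_3[z]: (2z² + 2z + 2)·(2z³ + 2z² + 2z + 1) = z⁵ + 2z⁴ + z² + 2.
Reduce using z⁵ ≡ 2z⁴ + z³ + z² + 1 (mod z⁵ + z⁴ + 2z³ + 2z² + 2).
Reduced: z⁴ + z³ + 2z².

z^4 + z^3 + 2z^2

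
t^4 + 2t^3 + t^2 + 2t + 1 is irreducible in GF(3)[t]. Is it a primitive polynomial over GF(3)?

Write f(t) = t^4 + 2t^3 + t^2 + 2t + 1.
|GF(3^4)^×| = 3^4 − 1 = 80. Prime factorization: 80 = 2^4·5.
f is primitive ⇔ t has order 80 in GF(3)[t]/(f), i.e. t^(80/q) ≠ 1 for each prime q | 80.
t^(40) mod f = 1
t^(16) mod f = 2t.
Since t^(40) = 1, the order of t divides 40 < 80; not primitive.

No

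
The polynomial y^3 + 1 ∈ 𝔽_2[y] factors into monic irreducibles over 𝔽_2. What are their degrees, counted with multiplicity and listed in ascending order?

1, 2

Write g(y) = y^3 + 1.
Roots in 𝔽_2: g(0) = 1; g(1) = 0 → root.
Linear factors from roots: (y + 1).
Complete factorization: g(y) = (y + 1)·(y^2 + y + 1).
Factor degrees with multiplicity: 1 + 2 = 3.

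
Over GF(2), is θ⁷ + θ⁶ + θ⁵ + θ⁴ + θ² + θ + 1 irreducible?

Yes

Write f(θ) = θ⁷ + θ⁶ + θ⁵ + θ⁴ + θ² + θ + 1.
Check for roots in GF(2): f(0) = 1; f(1) = 1.
No roots, so no linear factors.
Monic irreducibles of degree 2 over GF(2): θ² + θ + 1.
None of them divide f (all give nonzero remainder).
Monic irreducibles of degree 3 over GF(2): θ³ + θ + 1, θ³ + θ² + 1.
None of them divide f (all give nonzero remainder).
No irreducible factor of degree ≤ 3 exists, so f is irreducible over GF(2).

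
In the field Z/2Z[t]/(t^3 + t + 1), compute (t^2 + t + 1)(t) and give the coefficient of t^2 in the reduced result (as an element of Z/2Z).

Multiply in Z/2Z[t]: (t^2 + t + 1)·(t) = t^3 + t^2 + t.
Reduce using t^3 ≡ t + 1 (mod t^3 + t + 1).
Reduced: t^2 + 1.

1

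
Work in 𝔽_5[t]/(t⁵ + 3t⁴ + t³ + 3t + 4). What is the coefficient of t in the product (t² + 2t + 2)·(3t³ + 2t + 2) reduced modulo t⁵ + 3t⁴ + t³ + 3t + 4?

4

Multiply in 𝔽_5[t]: (t² + 2t + 2)·(3t³ + 2t + 2) = 3t⁵ + t⁴ + 3t³ + t² + 3t + 4.
Reduce using t⁵ ≡ 2t⁴ + 4t³ + 2t + 1 (mod t⁵ + 3t⁴ + t³ + 3t + 4).
Reduced: 2t⁴ + t² + 4t + 2.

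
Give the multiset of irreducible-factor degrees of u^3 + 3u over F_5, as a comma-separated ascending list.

Write h(u) = u^3 + 3u.
Roots in F_5: h(0) = 0 → root; h(1) = 4; h(2) = 4; h(3) = 1; h(4) = 1.
Linear factors from roots: (u).
Complete factorization: h(u) = (u)·(u^2 + 3).
Factor degrees with multiplicity: 1 + 2 = 3.

1, 2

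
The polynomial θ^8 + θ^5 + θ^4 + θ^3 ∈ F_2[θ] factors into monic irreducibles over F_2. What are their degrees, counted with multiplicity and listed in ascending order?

1, 1, 1, 1, 1, 3

Write g(θ) = θ^8 + θ^5 + θ^4 + θ^3.
Roots in F_2: g(0) = 0 → root; g(1) = 0 → root.
Linear factors from roots: (θ), (θ + 1).
Complete factorization: g(θ) = (θ + 1)^2·(θ)^3·(θ^3 + θ + 1).
Factor degrees with multiplicity: 1 + 1 + 1 + 1 + 1 + 3 = 8.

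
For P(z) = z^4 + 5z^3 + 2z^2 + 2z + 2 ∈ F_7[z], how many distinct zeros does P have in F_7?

1

Evaluate at each of the 7 elements of F_7:
P(0) = 2; P(1) = 5; P(2) = 0 → root; P(3) = 4; P(4) = 2; P(5) = 3; P(6) = 5.
Roots: {2}.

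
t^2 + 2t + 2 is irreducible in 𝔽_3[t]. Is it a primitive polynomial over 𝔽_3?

Yes

Write f(t) = t^2 + 2t + 2.
|GF(3^2)^×| = 3^2 − 1 = 8. Prime factorization: 8 = 2^3.
f is primitive ⇔ t has order 8 in GF(3)[t]/(f), i.e. t^(8/q) ≠ 1 for each prime q | 8.
t^(4) mod f = 2.
None equal 1, so t has full order 8; f is primitive.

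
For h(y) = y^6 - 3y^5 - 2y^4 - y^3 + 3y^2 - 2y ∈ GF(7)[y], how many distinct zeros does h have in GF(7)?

Evaluate at each of the 7 elements of GF(7):
h(0) = 0 → root; h(1) = 3; h(2) = 6; h(3) = 0 → root; h(4) = 5; h(5) = 5; h(6) = 1.
Roots: {0, 3}.

2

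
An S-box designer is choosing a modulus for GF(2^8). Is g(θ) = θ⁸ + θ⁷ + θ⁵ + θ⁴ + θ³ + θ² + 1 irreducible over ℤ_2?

Check for roots in ℤ_2: g(0) = 1; g(1) = 1.
No roots, so no linear factors.
Monic irreducibles of degree 2 over GF(2): θ² + θ + 1.
None of them divide g (all give nonzero remainder).
Monic irreducibles of degree 3 over GF(2): θ³ + θ + 1, θ³ + θ² + 1.
None of them divide g (all give nonzero remainder).
Monic irreducibles of degree 4 over GF(2): θ⁴ + θ + 1, θ⁴ + θ³ + 1, θ⁴ + θ³ + θ² + θ + 1.
None of them divide g (all give nonzero remainder).
No irreducible factor of degree ≤ 4 exists, so g is irreducible over GF(2).

Yes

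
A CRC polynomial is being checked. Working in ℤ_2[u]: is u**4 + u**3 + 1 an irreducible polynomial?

Yes

Write m(u) = u**4 + u**3 + 1.
Check for roots in ℤ_2: m(0) = 1; m(1) = 1.
No roots, so no linear factors.
Monic irreducibles of degree 2 over GF(2): u**2 + u + 1.
None of them divide m (all give nonzero remainder).
No irreducible factor of degree ≤ 2 exists, so m is irreducible over GF(2).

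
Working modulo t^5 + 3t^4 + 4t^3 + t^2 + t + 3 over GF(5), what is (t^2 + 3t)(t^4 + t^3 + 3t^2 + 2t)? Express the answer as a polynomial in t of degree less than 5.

Multiply in GF(5)[t]: (t^2 + 3t)·(t^4 + t^3 + 3t^2 + 2t) = t^6 + 4t^5 + t^4 + t^3 + t^2.
Reduce using t^5 ≡ 2t^4 + t^3 + 4t^2 + 4t + 2 (mod t^5 + 3t^4 + 4t^3 + t^2 + t + 3).
Reduced: 4t^4 + t^3 + 4t^2 + t + 2.

4t^4 + t^3 + 4t^2 + t + 2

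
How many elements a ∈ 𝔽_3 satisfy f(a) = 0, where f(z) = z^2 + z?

Evaluate at each of the 3 elements of 𝔽_3:
f(0) = 0 → root; f(1) = 2; f(2) = 0 → root.
Roots: {0, 2}.

2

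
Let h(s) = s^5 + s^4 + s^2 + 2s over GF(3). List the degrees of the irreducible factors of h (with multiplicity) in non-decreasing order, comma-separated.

Roots in GF(3): h(0) = 0 → root; h(1) = 2; h(2) = 2.
Linear factors from roots: (s).
Complete factorization: h(s) = (s)·(s^2 + 1)·(s^2 + s + 2).
Factor degrees with multiplicity: 1 + 2 + 2 = 5.

1, 2, 2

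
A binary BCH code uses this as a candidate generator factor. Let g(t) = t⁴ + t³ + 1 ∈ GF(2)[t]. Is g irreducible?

Check for roots in GF(2): g(0) = 1; g(1) = 1.
No roots, so no linear factors.
Monic irreducibles of degree 2 over GF(2): t² + t + 1.
None of them divide g (all give nonzero remainder).
No irreducible factor of degree ≤ 2 exists, so g is irreducible over GF(2).

Yes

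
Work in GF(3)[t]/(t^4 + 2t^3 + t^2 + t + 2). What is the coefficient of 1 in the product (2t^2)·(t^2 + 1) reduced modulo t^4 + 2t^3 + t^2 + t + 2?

2

Multiply in GF(3)[t]: (2t^2)·(t^2 + 1) = 2t^4 + 2t^2.
Reduce using t^4 ≡ t^3 + 2t^2 + 2t + 1 (mod t^4 + 2t^3 + t^2 + t + 2).
Reduced: 2t^3 + t + 2.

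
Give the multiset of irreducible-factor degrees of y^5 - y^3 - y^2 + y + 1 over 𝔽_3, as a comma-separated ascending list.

5

Write f(y) = y^5 - y^3 - y^2 + y + 1.
Roots in 𝔽_3: f(0) = 1; f(1) = 1; f(2) = 2.
Complete factorization: f(y) = (y^5 - y^3 - y^2 + y + 1).
Factor degrees with multiplicity: 5 = 5.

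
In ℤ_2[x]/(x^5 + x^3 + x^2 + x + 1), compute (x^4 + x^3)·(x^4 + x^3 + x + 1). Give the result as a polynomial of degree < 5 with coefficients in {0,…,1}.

x^4

Multiply in ℤ_2[x]: (x^4 + x^3)·(x^4 + x^3 + x + 1) = x^8 + x^6 + x^5 + x^3.
Reduce using x^5 ≡ x^3 + x^2 + x + 1 (mod x^5 + x^3 + x^2 + x + 1).
Reduced: x^4.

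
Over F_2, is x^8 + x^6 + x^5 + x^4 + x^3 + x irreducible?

Write f(x) = x^8 + x^6 + x^5 + x^4 + x^3 + x.
Check for roots in F_2: f(0) = 0 → root; f(1) = 0 → root.
f(0) = 0, so (x) divides f(x); f is reducible.

No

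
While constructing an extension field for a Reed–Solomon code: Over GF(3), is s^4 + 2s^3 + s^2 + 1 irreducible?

Write f(s) = s^4 + 2s^3 + s^2 + 1.
Check for roots in GF(3): f(0) = 1; f(1) = 2; f(2) = 1.
No roots, so no linear factors.
Monic irreducibles of degree 2 over GF(3): s^2 + 1, s^2 + s + 2, s^2 + 2s + 2.
None of them divide f (all give nonzero remainder).
No irreducible factor of degree ≤ 2 exists, so f is irreducible over GF(3).

Yes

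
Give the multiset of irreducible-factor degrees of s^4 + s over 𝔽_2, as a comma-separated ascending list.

1, 1, 2

Write f(s) = s^4 + s.
Roots in 𝔽_2: f(0) = 0 → root; f(1) = 0 → root.
Linear factors from roots: (s), (s + 1).
Complete factorization: f(s) = (s)·(s + 1)·(s^2 + s + 1).
Factor degrees with multiplicity: 1 + 1 + 2 = 4.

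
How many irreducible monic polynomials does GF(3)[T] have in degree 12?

The number of monic irreducibles of degree 12 over GF(3) is (1/12)·Σ_{d∣12} μ(12/d) 3^d.
Divisors of 12: 1, 2, 3, 4, 6, 12; μ(12/d) for each: 0, 1, 0, -1, -1, 1.
Σ = 3^2 − 3^4 − 3^6 + 3^12 = 530640.
N = 530640/12 = 44220.

44220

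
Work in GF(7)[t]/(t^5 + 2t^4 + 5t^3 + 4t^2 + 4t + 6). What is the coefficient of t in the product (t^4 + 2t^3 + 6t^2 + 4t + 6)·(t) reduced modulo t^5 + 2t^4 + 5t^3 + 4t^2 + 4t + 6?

Multiply in GF(7)[t]: (t^4 + 2t^3 + 6t^2 + 4t + 6)·(t) = t^5 + 2t^4 + 6t^3 + 4t^2 + 6t.
Reduce using t^5 ≡ 5t^4 + 2t^3 + 3t^2 + 3t + 1 (mod t^5 + 2t^4 + 5t^3 + 4t^2 + 4t + 6).
Reduced: t^3 + 2t + 1.

2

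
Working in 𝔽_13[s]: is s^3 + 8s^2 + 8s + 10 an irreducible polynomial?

Write f(s) = s^3 + 8s^2 + 8s + 10.
Check each element of 𝔽_13 for a root: f(0)=10, f(1)=1, f(2)=1, f(3)=3, f(4)=0, f(5)=11, f(6)=3, f(7)=8, f(8)=6, f(9)=3, f(10)=5, f(11)=5, f(12)=9.
f(4) = 0, so (s − 4) divides f(s); f is reducible.

No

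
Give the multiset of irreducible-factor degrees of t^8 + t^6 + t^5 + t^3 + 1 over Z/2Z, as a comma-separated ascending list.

Write f(t) = t^8 + t^6 + t^5 + t^3 + 1.
Roots in Z/2Z: f(0) = 1; f(1) = 1.
Complete factorization: f(t) = (t^8 + t^6 + t^5 + t^3 + 1).
Factor degrees with multiplicity: 8 = 8.

8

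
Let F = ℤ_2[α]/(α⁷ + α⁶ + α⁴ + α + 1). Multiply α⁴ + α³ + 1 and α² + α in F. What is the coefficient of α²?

Multiply in ℤ_2[α]: (α⁴ + α³ + 1)·(α² + α) = α⁶ + α⁴ + α² + α.
Reduced: α⁶ + α⁴ + α² + α.

1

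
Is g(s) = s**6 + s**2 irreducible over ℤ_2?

No

Check for roots in ℤ_2: g(0) = 0 → root; g(1) = 0 → root.
g(0) = 0, so (s) divides g(s); g is reducible.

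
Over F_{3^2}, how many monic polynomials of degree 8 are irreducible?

Gauss's count: N_{9}(8) = (1/8) Σ_{d|8} μ(8/d)·9^d.
Divisors of 8: 1, 2, 4, 8; μ(8/d) for each: 0, 0, -1, 1.
Σ = − 9^4 + 9^8 = 43040160.
N = 43040160/8 = 5380020.

5380020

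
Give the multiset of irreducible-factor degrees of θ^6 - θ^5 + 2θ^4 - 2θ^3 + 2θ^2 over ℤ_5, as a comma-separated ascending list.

Write f(θ) = θ^6 - θ^5 + 2θ^4 - 2θ^3 + 2θ^2.
Roots in ℤ_5: f(0) = 0 → root; f(1) = 2; f(2) = 1; f(3) = 2; f(4) = 3.
Linear factors from roots: (θ).
Complete factorization: f(θ) = (θ)^2·(θ^4 - θ^3 + 2θ^2 - 2θ + 2).
Factor degrees with multiplicity: 1 + 1 + 4 = 6.

1, 1, 4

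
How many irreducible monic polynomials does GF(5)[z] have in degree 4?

By the necklace-counting formula, N_5(4) = (1/4) Σ_{d|4} μ(4/d)·5^d.
Divisors of 4: 1, 2, 4; μ(4/d) for each: 0, -1, 1.
Σ = − 5^2 + 5^4 = 600.
N = 600/4 = 150.

150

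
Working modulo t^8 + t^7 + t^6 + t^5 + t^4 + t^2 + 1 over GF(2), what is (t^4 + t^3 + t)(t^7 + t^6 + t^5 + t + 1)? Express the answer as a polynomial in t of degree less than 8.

t^7 + t^4 + t

Multiply in GF(2)[t]: (t^4 + t^3 + t)·(t^7 + t^6 + t^5 + t + 1) = t^11 + t^7 + t^6 + t^5 + t^3 + t^2 + t.
Reduce using t^8 ≡ t^7 + t^6 + t^5 + t^4 + t^2 + 1 (mod t^8 + t^7 + t^6 + t^5 + t^4 + t^2 + 1).
Reduced: t^7 + t^4 + t.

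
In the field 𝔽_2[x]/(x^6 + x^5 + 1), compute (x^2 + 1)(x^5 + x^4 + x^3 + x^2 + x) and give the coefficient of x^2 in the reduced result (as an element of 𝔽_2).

Multiply in 𝔽_2[x]: (x^2 + 1)·(x^5 + x^4 + x^3 + x^2 + x) = x^7 + x^6 + x^2 + x.
Reduce using x^6 ≡ x^5 + 1 (mod x^6 + x^5 + 1).
Reduced: x^2.

1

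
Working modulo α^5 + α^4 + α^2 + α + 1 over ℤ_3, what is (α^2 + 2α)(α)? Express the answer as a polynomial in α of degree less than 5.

Multiply in ℤ_3[α]: (α^2 + 2α)·(α) = α^3 + 2α^2.
Reduced: α^3 + 2α^2.

α^3 + 2α^2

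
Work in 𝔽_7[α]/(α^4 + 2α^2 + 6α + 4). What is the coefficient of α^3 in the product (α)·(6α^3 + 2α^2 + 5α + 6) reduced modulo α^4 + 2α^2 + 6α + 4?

Multiply in 𝔽_7[α]: (α)·(6α^3 + 2α^2 + 5α + 6) = 6α^4 + 2α^3 + 5α^2 + 6α.
Reduce using α^4 ≡ 5α^2 + α + 3 (mod α^4 + 2α^2 + 6α + 4).
Reduced: 2α^3 + 5α + 4.

2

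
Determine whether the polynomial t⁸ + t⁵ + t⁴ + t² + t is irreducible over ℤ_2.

Write m(t) = t⁸ + t⁵ + t⁴ + t² + t.
Check for roots in ℤ_2: m(0) = 0 → root; m(1) = 1.
m(0) = 0, so (t) divides m(t); m is reducible.

No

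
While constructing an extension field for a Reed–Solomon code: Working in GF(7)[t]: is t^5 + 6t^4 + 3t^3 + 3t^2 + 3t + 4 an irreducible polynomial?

No

Write g(t) = t^5 + 6t^4 + 3t^3 + 3t^2 + 3t + 4.
Check for roots in GF(7): g(0) = 4; g(1) = 6; g(2) = 6; g(3) = 3; g(4) = 2; g(5) = 1; g(6) = 6.
No roots, so no linear factors.
Degree-2 irreducible divisors: test the 21 monic irreducibles of degree 2 over GF(7).
t^2 + 4t + 1 divides g: g(t) = (t^2 + 4t + 1)·(t^3 + 2t^2 + t + 4).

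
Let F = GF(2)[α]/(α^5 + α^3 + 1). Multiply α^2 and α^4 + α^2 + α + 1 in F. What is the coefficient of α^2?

1

Multiply in GF(2)[α]: (α^2)·(α^4 + α^2 + α + 1) = α^6 + α^4 + α^3 + α^2.
Reduce using α^5 ≡ α^3 + 1 (mod α^5 + α^3 + 1).
Reduced: α^3 + α^2 + α.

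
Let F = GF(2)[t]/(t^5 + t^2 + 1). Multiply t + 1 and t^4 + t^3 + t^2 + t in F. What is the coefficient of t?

1

Multiply in GF(2)[t]: (t + 1)·(t^4 + t^3 + t^2 + t) = t^5 + t.
Reduce using t^5 ≡ t^2 + 1 (mod t^5 + t^2 + 1).
Reduced: t^2 + t + 1.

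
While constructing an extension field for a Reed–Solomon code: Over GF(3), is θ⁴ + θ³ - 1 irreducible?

Write m(θ) = θ⁴ + θ³ - 1.
Check for roots in GF(3): m(0) = 2; m(1) = 1; m(2) = 2.
No roots, so no linear factors.
Monic irreducibles of degree 2 over GF(3): θ² + 1, θ² + θ - 1, θ² - θ - 1.
None of them divide m (all give nonzero remainder).
No irreducible factor of degree ≤ 2 exists, so m is irreducible over GF(3).

Yes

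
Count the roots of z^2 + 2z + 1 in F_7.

1

Write f(z) = z^2 + 2z + 1.
Evaluate at each of the 7 elements of F_7:
f(0) = 1; f(1) = 4; f(2) = 2; f(3) = 2; f(4) = 4; f(5) = 1; f(6) = 0 → root.
Roots: {6}.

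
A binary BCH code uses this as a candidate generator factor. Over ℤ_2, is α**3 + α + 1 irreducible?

Write h(α) = α**3 + α + 1.
Check for roots in ℤ_2: h(0) = 1; h(1) = 1.
No roots. A degree-3 polynomial over a field with no linear factor is irreducible.

Yes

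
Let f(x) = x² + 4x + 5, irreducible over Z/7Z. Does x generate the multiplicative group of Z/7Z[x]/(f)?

Yes

|GF(7^2)^×| = 7^2 − 1 = 48. Prime factorization: 48 = 2^4·3.
f is primitive ⇔ x has order 48 in GF(7)[x]/(f), i.e. x^(48/q) ≠ 1 for each prime q | 48.
x^(24) mod f = 6.
x^(16) mod f = 4.
None equal 1, so x has full order 48; f is primitive.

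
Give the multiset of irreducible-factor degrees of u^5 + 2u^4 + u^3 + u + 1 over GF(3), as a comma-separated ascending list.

Write f(u) = u^5 + 2u^4 + u^3 + u + 1.
Roots in GF(3): f(0) = 1; f(1) = 0 → root; f(2) = 0 → root.
Linear factors from roots: (u + 2), (u + 1).
Complete factorization: f(u) = (u + 1)·(u + 2)·(u^3 + 2u^2 + 2u + 2).
Factor degrees with multiplicity: 1 + 1 + 3 = 5.

1, 1, 3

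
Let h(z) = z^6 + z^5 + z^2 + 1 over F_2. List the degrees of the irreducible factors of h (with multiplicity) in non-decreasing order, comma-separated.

1, 2, 3

Roots in F_2: h(0) = 1; h(1) = 0 → root.
Linear factors from roots: (z + 1).
Complete factorization: h(z) = (z + 1)·(z^2 + z + 1)·(z^3 + z^2 + 1).
Factor degrees with multiplicity: 1 + 2 + 3 = 6.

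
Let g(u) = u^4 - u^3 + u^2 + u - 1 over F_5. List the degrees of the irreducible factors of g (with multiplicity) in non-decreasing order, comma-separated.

1, 3

Roots in F_5: g(0) = 4; g(1) = 1; g(2) = 3; g(3) = 0 → root; g(4) = 1.
Linear factors from roots: (u + 2).
Complete factorization: g(u) = (u + 2)·(u^3 + 2u^2 + 2u + 2).
Factor degrees with multiplicity: 1 + 3 = 4.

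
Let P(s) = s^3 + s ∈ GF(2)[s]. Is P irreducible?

No

Check for roots in GF(2): P(0) = 0 → root; P(1) = 0 → root.
P(0) = 0, so (s) divides P(s); P is reducible.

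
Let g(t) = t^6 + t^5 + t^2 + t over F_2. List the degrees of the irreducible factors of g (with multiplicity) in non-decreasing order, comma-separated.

1, 1, 1, 1, 1, 1

Roots in F_2: g(0) = 0 → root; g(1) = 0 → root.
Linear factors from roots: (t), (t + 1).
Complete factorization: g(t) = (t)·(t + 1)^5.
Factor degrees with multiplicity: 1 + 1 + 1 + 1 + 1 + 1 = 6.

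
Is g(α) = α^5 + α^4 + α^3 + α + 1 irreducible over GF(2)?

Check for roots in GF(2): g(0) = 1; g(1) = 1.
No roots, so no linear factors.
Monic irreducibles of degree 2 over GF(2): α^2 + α + 1.
None of them divide g (all give nonzero remainder).
No irreducible factor of degree ≤ 2 exists, so g is irreducible over GF(2).

Yes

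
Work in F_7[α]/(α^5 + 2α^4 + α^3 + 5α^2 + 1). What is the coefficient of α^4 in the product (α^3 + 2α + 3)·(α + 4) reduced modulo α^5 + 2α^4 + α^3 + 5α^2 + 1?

1

Multiply in F_7[α]: (α^3 + 2α + 3)·(α + 4) = α^4 + 4α^3 + 2α^2 + 4α + 5.
Reduced: α^4 + 4α^3 + 2α^2 + 4α + 5.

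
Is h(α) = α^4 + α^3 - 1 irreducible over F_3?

Check for roots in F_3: h(0) = 2; h(1) = 1; h(2) = 2.
No roots, so no linear factors.
Monic irreducibles of degree 2 over GF(3): α^2 + 1, α^2 + α - 1, α^2 - α - 1.
None of them divide h (all give nonzero remainder).
No irreducible factor of degree ≤ 2 exists, so h is irreducible over GF(3).

Yes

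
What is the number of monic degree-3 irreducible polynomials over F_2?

2

x^(2^3) − x is the product of all monic irreducibles of degree dividing 3; Möbius inversion gives N = (1/3) Σ μ(3/d)·2^d.
Divisors of 3: 1, 3; μ(3/d) for each: -1, 1.
Σ = − 2^1 + 2^3 = 6.
N = 6/3 = 2.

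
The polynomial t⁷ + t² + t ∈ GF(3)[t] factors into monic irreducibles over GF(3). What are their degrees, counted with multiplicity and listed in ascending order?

1, 1, 2, 3

Write h(t) = t⁷ + t² + t.
Roots in GF(3): h(0) = 0 → root; h(1) = 0 → root; h(2) = 2.
Linear factors from roots: (t), (t - 1).
Complete factorization: h(t) = (t)·(t - 1)·(t² - t - 1)·(t³ - t² + t + 1).
Factor degrees with multiplicity: 1 + 1 + 2 + 3 = 7.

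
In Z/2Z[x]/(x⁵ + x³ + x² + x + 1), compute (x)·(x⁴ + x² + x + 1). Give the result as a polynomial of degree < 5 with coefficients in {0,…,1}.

1

Multiply in Z/2Z[x]: (x)·(x⁴ + x² + x + 1) = x⁵ + x³ + x² + x.
Reduce using x⁵ ≡ x³ + x² + x + 1 (mod x⁵ + x³ + x² + x + 1).
Reduced: 1.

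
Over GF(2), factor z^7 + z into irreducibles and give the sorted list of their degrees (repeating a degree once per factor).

Write h(z) = z^7 + z.
Roots in GF(2): h(0) = 0 → root; h(1) = 0 → root.
Linear factors from roots: (z), (z + 1).
Complete factorization: h(z) = (z)·(z + 1)^2·(z^2 + z + 1)^2.
Factor degrees with multiplicity: 1 + 1 + 1 + 2 + 2 = 7.

1, 1, 1, 2, 2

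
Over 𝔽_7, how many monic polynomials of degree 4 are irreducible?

Gauss's count: N_{7}(4) = (1/4) Σ_{d|4} μ(4/d)·7^d.
Divisors of 4: 1, 2, 4; μ(4/d) for each: 0, -1, 1.
Σ = − 7^2 + 7^4 = 2352.
N = 2352/4 = 588.

588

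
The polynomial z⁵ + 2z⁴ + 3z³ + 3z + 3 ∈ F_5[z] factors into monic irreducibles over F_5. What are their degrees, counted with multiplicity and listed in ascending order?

Write h(z) = z⁵ + 2z⁴ + 3z³ + 3z + 3.
Roots in F_5: h(0) = 3; h(1) = 2; h(2) = 2; h(3) = 3; h(4) = 3.
Complete factorization: h(z) = (z⁵ + 2z⁴ + 3z³ + 3z + 3).
Factor degrees with multiplicity: 5 = 5.

5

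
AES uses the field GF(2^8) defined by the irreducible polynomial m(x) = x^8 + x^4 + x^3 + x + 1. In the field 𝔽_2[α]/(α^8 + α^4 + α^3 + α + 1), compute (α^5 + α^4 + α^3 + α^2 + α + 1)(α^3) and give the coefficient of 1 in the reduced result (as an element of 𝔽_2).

Multiply in 𝔽_2[α]: (α^5 + α^4 + α^3 + α^2 + α + 1)·(α^3) = α^8 + α^7 + α^6 + α^5 + α^4 + α^3.
Reduce using α^8 ≡ α^4 + α^3 + α + 1 (mod α^8 + α^4 + α^3 + α + 1).
Reduced: α^7 + α^6 + α^5 + α + 1.

1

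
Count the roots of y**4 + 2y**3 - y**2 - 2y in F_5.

4

Write h(y) = y**4 + 2y**3 - y**2 - 2y.
Evaluate at each of the 5 elements of F_5:
h(0) = 0 → root; h(1) = 0 → root; h(2) = 4; h(3) = 0 → root; h(4) = 0 → root.
Roots: {0, 1, 3, 4}.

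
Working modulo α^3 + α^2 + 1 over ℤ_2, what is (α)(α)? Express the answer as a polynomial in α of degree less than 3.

α^2

Multiply in ℤ_2[α]: (α)·(α) = α^2.
Reduced: α^2.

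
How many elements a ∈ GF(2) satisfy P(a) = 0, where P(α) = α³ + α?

Evaluate at each of the 2 elements of GF(2):
P(0) = 0 → root; P(1) = 0 → root.
Roots: {0, 1}.

2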